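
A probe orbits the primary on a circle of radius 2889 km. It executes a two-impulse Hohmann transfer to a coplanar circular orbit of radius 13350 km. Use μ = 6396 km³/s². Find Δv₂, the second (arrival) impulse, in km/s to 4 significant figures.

Δv₂ = 0.2793 km/s

The Hohmann ellipse has a_t = (r₁ + r₂)/2 = 8119.5 km.
On the circular orbit at r = 13350 km, v_c = √(μ/r) = 0.6922 km/s.
Vis-viva on the transfer ellipse at r = 13350 km gives v_t = √[μ(2/r − 1/a_t)] = 0.4129 km/s.
Δv₂ = |v_t − v_c| = |0.4129 − 0.6922| = 0.2793 km/s.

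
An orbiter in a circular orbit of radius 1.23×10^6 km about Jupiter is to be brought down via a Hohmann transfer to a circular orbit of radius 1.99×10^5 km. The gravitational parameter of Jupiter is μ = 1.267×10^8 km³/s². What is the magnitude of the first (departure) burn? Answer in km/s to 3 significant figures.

The Hohmann ellipse has a_t = (r₁ + r₂)/2 = 7.145×10^5 km.
Circular speed at r = 1.230×10^6 km: v_c = √(μ/r) = 10.149 km/s.
Transfer-orbit speed at the same r (vis-viva, a = a_t): v_t = √[μ(2/r − 1/a_t)] = 5.3563 km/s.
Δv₁ = |v_t − v_c| = |5.3563 − 10.149| = 4.793 km/s.

Δv₁ = 4.79 km/s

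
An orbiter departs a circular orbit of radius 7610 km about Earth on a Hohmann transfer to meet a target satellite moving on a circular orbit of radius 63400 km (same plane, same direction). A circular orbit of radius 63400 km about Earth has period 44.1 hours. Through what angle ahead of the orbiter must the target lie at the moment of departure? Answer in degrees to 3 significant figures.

From Kepler's third law T² = 4π²r³/μ at r = 63400 km, T = 44.1 hours = 44.1 × 3600 s = 1.5876×10^5 s: μ = 4π²r³/T² = 3.99158×10^5 km³/s².
The Hohmann ellipse has a_t = (r₁ + r₂)/2 = 35505 km.
The half-period of the transfer ellipse is t = π√(a_t³/μ) = 33266.83 s.
Target angular speed ω₂ = √(μ/r₂³) = 3.957663×10^-5 rad/s.
Angle swept by the target during transfer: ω₂·t = 1.316589 rad = 75.43°.
Arrival is 180° from departure on the ellipse, so φ = 180° − 75.43° = 105°.

φ = 105°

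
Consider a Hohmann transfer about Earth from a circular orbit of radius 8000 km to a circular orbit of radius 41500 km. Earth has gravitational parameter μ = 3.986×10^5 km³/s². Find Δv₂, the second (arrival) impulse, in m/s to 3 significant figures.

Δv₂ = 1340 m/s

Semi-major axis of the transfer orbit: a_t = (8000 + 41500)/2 = 24750 km.
Circular speed at r = 41500 km: v_c = √(μ/r) = 3.099 km/s.
Vis-viva on the transfer ellipse at r = 41500 km gives v_t = √[μ(2/r − 1/a_t)] = 1.762 km/s.
Δv₂ = |v_t − v_c| = |1.762 − 3.099| = 1.337 km/s.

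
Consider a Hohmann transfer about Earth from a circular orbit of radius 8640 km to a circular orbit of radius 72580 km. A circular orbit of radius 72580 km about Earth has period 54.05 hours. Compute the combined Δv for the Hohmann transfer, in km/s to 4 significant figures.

From Kepler's third law T² = 4π²r³/μ at r = 72580 km, T = 54.05 hours = 54.05 × 3600 s = 1.9458×10^5 s: μ = 4π²r³/T² = 3.98671×10^5 km³/s².
The Hohmann ellipse has a_t = (r₁ + r₂)/2 = 40610 km.
Circular speed at r₁: v₁ = √(μ/r₁) = √(3.98671×10^5/8640) = 6.793 km/s.
On the transfer ellipse at r₁, v² = μ(2/r − 1/a) gives v_p = √[μ(2/r₁ − 1/a_t)] = 9.081 km/s.
First burn Δv₁ = |v_p − v₁| = 2.288 km/s.
Circular speed at r₂: v₂ = √(μ/r₂) = 2.344 km/s.
Transfer-orbit speed at r₂: v_a = √[μ(2/r₂ − 1/a_t)] = 1.081 km/s.
Second burn Δv₂ = |v₂ − v_a| = 1.263 km/s.
Δv = Δv₁ + Δv₂ = 2.288 + 1.263 = 3.551 km/s.

Δv = 3.551 km/s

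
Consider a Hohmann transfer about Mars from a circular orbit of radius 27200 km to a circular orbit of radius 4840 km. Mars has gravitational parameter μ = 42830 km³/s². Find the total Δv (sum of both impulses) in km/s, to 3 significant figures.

Δv = 1.47 km/s

The Hohmann ellipse has a_t = (r₁ + r₂)/2 = 16020 km.
Circular speed at r₁: v₁ = √(μ/r₁) = √(42830/27200) = 1.25484 km/s.
On the transfer ellipse at r₁, v² = μ(2/r − 1/a) gives v_a = √[μ(2/r₁ − 1/a_t)] = 0.689733 km/s.
First burn Δv₁ = |v_a − v₁| = 0.56511 km/s.
Circular speed at r₂: v₂ = √(μ/r₂) = 2.97476 km/s.
Transfer-orbit speed at r₂: v_p = √[μ(2/r₂ − 1/a_t)] = 3.87619 km/s.
Second burn Δv₂ = |v₂ − v_p| = 0.90143 km/s.
Δv = Δv₁ + Δv₂ = 0.56511 + 0.90143 = 1.467 km/s.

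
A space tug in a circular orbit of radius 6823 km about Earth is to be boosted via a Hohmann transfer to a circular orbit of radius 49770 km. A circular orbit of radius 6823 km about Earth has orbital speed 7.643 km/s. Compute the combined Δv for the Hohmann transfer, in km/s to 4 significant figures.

Δv = 3.934 km/s

From the circular-orbit relation v² = μ/r at r = 6823 km: μ = v²r = (7.643)² × 6823 = 3.98569×10^5 km³/s².
Transfer-ellipse semi-major axis a_t = (r₁ + r₂)/2 = (6823 + 49770)/2 = 28296.5 km.
At r₁ the circular-orbit speed is v₁ = √(μ/r₁) = 7.64300 km/s.
Transfer-orbit speed at r₁ (vis-viva): v_p = √[μ(2/r₁ − 1/a_t)] = 10.1363 km/s.
First burn Δv₁ = |v_p − v₁| = 2.4933 km/s.
At r₂, v₂ = √(μ/r₂) = 2.8299 km/s.
Transfer-orbit speed at r₂: v_a = √[μ(2/r₂ − 1/a_t)] = 1.3896 km/s.
Second burn Δv₂ = |v₂ − v_a| = 1.4403 km/s.
Total Δv = Δv₁ + Δv₂ = 3.934 km/s.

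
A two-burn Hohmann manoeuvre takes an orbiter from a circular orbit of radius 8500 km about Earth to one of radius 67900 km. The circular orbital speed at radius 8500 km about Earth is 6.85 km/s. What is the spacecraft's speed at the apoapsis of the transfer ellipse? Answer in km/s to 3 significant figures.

v = 1.14 km/s

From the circular-orbit relation v² = μ/r at r = 8500 km: μ = v²r = (6.85)² × 8500 = 3.98841×10^5 km³/s².
Semi-major axis of the transfer orbit: a_t = (8500 + 67900)/2 = 38200 km.
At apoapsis, r = 67900 km.
Applying v² = μ(2/r − 1/a_t): v = 1.143 km/s.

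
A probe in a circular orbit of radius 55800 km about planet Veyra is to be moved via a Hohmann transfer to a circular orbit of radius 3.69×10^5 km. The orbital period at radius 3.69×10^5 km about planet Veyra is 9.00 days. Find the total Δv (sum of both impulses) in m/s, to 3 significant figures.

From Kepler's third law T² = 4π²r³/μ at r = 3.69×10^5 km, T = 9.00 days = 9.00 × 86400 s = 7.776×10^5 s: μ = 4π²r³/T² = 3.28040×10^6 km³/s².
Transfer-ellipse semi-major axis a_t = (r₁ + r₂)/2 = (55800 + 3.690×10^5)/2 = 2.124×10^5 km.
At r₁ the circular-orbit speed is v₁ = √(μ/r₁) = 7.6674 km/s.
Transfer-orbit speed at r₁ (vis-viva equation): v_p = √[μ(2/r₁ − 1/a_t)] = 10.106 km/s.
First burn Δv₁ = |v_p − v₁| = 2.439 km/s.
Circular speed at r₂: v₂ = √(μ/r₂) = 2.9816 km/s.
Transfer-orbit speed at r₂: v_a = √[μ(2/r₂ − 1/a_t)] = 1.5282 km/s.
Second burn Δv₂ = |v₂ − v_a| = 1.453 km/s.
Δv = Δv₁ + Δv₂ = 2.439 + 1.453 = 3.892 km/s.

Δv = 3890 m/s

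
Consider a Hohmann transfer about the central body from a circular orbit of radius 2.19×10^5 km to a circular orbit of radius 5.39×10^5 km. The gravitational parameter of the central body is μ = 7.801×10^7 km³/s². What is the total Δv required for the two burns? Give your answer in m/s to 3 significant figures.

Semi-major axis of the transfer orbit: a_t = (2.190×10^5 + 5.390×10^5)/2 = 3.790×10^5 km.
Circular speed at r₁: v₁ = √(μ/r₁) = √(7.801×10^7/2.190×10^5) = 18.874 km/s.
Transfer-orbit speed at r₁ (v² = μ(2/r − 1/a)): v_p = √[μ(2/r₁ − 1/a_t)] = 22.508 km/s.
First burn Δv₁ = |v_p − v₁| = 3.634 km/s.
At r₂, v₂ = √(μ/r₂) = 12.03 km/s.
Transfer-orbit speed at r₂: v_a = √[μ(2/r₂ − 1/a_t)] = 9.145 km/s.
Second burn Δv₂ = |v₂ − v_a| = 2.885 km/s.
Total Δv = Δv₁ + Δv₂ = 6.519 km/s.

Δv = 6520 m/s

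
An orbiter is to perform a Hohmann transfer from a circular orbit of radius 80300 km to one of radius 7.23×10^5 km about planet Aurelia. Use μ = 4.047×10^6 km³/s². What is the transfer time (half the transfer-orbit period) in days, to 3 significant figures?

t = 4.60 days

The Hohmann ellipse has a_t = (r₁ + r₂)/2 = 4.0165×10^5 km.
By Kepler's third law the transfer-orbit period is T = 2π√(a_t³/μ), so t = T/2 = 3.975×10^5 s.
Converting: 3.975×10^5 s ÷ 86400 s/day = 4.60 days.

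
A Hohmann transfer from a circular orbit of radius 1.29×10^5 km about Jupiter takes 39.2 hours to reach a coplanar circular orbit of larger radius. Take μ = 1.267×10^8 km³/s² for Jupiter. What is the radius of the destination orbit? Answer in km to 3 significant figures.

Transfer time t = 39.2 hours = 1.4112×10^5 s, and t = π√(a_t³/μ).
So a_t = (μ t²/π²)^(1/3) = (1.267×10^8 × (1.4112×10^5)² / π²)^(1/3) = 6.3467×10^5 km.
Since a_t = (r₁ + r₂)/2, r₂ = 2a_t − r₁ = 2×6.3467×10^5 − 1.290×10^5 = 1.14034×10^6 km.

r₂ = 1.14×10^6 km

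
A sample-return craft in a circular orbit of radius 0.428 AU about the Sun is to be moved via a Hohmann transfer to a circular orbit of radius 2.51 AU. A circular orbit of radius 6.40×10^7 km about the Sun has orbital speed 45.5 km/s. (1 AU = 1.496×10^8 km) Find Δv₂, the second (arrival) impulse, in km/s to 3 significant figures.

From the circular-orbit relation v² = μ/r at r = 6.40×10^7 km: μ = v²r = (45.5)² × 6.40×10^7 = 1.32496×10^11 km³/s².
In km: r₁ = 0.428 × 1.496×10^8 = 6.40288×10^7 km; r₂ = 2.51 × 1.496×10^8 = 3.75496×10^8 km.
The Hohmann ellipse has a_t = (r₁ + r₂)/2 = 2.197624×10^8 km.
On the circular orbit at r = 3.75496×10^8 km, v_c = √(μ/r) = 18.784 km/s.
Transfer-orbit speed at the same r (vis-viva, a = a_t): v_t = √[μ(2/r − 1/a_t)] = 10.139 km/s.
Δv₂ = |v_t − v_c| = |10.139 − 18.784| = 8.645 km/s.

Δv₂ = 8.65 km/s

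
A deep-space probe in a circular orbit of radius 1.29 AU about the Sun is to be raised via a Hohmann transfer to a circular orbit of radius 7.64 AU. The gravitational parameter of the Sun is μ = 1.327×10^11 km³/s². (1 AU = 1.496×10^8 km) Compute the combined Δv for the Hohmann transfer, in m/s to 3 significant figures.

In km: r₁ = 1.29 × 1.496×10^8 = 1.92984×10^8 km; r₂ = 7.64 × 1.496×10^8 = 1.142944×10^9 km.
Semi-major axis of the transfer orbit: a_t = (1.92984×10^8 + 1.142944×10^9)/2 = 6.67964×10^8 km.
Circular speed at r₁: v₁ = √(μ/r₁) = √(1.327×10^11/1.92984×10^8) = 26.2225 km/s.
Transfer-orbit speed at r₁ (vis-viva equation): v_p = √[μ(2/r₁ − 1/a_t)] = 34.3013 km/s.
First burn Δv₁ = |v_p − v₁| = 8.079 km/s.
At r₂, v₂ = √(μ/r₂) = 10.775 km/s.
Transfer-orbit speed at r₂: v_a = √[μ(2/r₂ − 1/a_t)] = 5.7917 km/s.
Second burn Δv₂ = |v₂ − v_a| = 4.983 km/s.
Total Δv = Δv₁ + Δv₂ = 13.06 km/s.

Δv = 13100 m/s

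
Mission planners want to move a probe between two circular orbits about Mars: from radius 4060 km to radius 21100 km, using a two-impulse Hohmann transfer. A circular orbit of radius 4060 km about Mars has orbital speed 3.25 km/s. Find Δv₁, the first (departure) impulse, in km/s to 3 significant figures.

From the circular-orbit relation v² = μ/r at r = 4060 km: μ = v²r = (3.25)² × 4060 = 42883.8 km³/s².
Semi-major axis of the transfer orbit: a_t = (4060 + 21100)/2 = 12580 km.
On the circular orbit at r = 4060 km, v_c = √(μ/r) = 3.2500 km/s.
Vis-viva on the transfer ellipse at r = 4060 km gives v_t = √[μ(2/r − 1/a_t)] = 4.2091 km/s.
Δv₁ = |v_t − v_c| = |4.2091 − 3.2500| = 0.9591 km/s.

Δv₁ = 0.959 km/s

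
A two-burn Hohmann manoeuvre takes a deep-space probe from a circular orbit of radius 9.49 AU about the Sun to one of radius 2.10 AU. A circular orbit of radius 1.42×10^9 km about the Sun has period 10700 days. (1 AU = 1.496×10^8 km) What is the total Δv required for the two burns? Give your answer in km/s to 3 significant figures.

From Kepler's third law T² = 4π²r³/μ at r = 1.42×10^9 km, T = 10700 days = 10700 × 86400 s = 9.2448×10^8 s: μ = 4π²r³/T² = 1.32260×10^11 km³/s².
In km: r₁ = 9.49 × 1.496×10^8 = 1.419704×10^9 km; r₂ = 2.10 × 1.496×10^8 = 3.1416×10^8 km.
Semi-major axis of the transfer orbit: a_t = (1.419704×10^9 + 3.1416×10^8)/2 = 8.66932×10^8 km.
Circular speed at r₁: v₁ = √(μ/r₁) = √(1.32260×10^11/1.419704×10^9) = 9.652 km/s.
On the transfer ellipse at r₁, v² = μ(2/r − 1/a) gives v_a = √[μ(2/r₁ − 1/a_t)] = 5.810 km/s.
First burn Δv₁ = |v_a − v₁| = 3.842 km/s.
Circular speed at r₂: v₂ = √(μ/r₂) = 20.518 km/s.
Transfer-orbit speed at r₂: v_p = √[μ(2/r₂ − 1/a_t)] = 26.257 km/s.
Second burn Δv₂ = |v₂ − v_p| = 5.739 km/s.
Total Δv = Δv₁ + Δv₂ = 9.581 km/s.

Δv = 9.58 km/s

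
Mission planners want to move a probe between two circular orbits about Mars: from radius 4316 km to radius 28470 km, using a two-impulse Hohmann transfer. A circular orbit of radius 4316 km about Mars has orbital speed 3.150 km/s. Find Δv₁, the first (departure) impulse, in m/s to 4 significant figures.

Δv₁ = 1001 m/s

From the circular-orbit relation v² = μ/r at r = 4316 km: μ = v²r = (3.150)² × 4316 = 42825.5 km³/s².
Semi-major axis of the transfer orbit: a_t = (4316 + 28470)/2 = 16393 km.
On the circular orbit at r = 4316 km, v_c = √(μ/r) = 3.150 km/s.
Transfer-orbit speed at the same r (vis-viva, a = a_t): v_t = √[μ(2/r − 1/a_t)] = 4.151 km/s.
Δv₁ = |v_t − v_c| = |4.151 − 3.150| = 1.001 km/s.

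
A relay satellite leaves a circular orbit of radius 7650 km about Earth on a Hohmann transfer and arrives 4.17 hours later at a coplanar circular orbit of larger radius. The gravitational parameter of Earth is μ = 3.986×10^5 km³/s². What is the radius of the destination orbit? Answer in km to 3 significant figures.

r₂ = 34100 km

Transfer time t = 4.17 hours = 15012 s, and t = π√(a_t³/μ).
So a_t = (μ t²/π²)^(1/3) = (3.986×10^5 × (15012)² / π²)^(1/3) = 20879 km.
Since a_t = (r₁ + r₂)/2, r₂ = 2a_t − r₁ = 2×20879 − 7650 = 34108 km.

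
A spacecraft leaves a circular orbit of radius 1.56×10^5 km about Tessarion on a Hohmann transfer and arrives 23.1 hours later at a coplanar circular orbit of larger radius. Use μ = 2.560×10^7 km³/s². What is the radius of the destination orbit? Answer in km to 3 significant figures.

r₂ = 3.68×10^5 km

Transfer time t = 23.1 hours = 83160 s, and t = π√(a_t³/μ).
So a_t = (μ t²/π²)^(1/3) = (2.560×10^7 × (83160)² / π²)^(1/3) = 2.6177×10^5 km.
Since a_t = (r₁ + r₂)/2, r₂ = 2a_t − r₁ = 2×2.6177×10^5 − 1.560×10^5 = 3.6754×10^5 km.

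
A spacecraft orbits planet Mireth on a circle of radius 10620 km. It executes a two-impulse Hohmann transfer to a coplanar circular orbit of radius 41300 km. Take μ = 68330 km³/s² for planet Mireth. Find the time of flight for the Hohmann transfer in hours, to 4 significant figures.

t = 13.96 hours

Semi-major axis of the transfer orbit: a_t = (10620 + 41300)/2 = 25960 km.
By Kepler's third law the transfer-orbit period is T = 2π√(a_t³/μ), so t = T/2 = 50270 s.
Converting: 50270 s ÷ 3600 s/hour = 13.96 hours.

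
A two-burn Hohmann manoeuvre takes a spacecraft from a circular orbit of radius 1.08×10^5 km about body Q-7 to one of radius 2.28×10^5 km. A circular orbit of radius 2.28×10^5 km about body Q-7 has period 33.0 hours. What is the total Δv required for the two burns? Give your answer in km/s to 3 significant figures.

From Kepler's third law T² = 4π²r³/μ at r = 2.28×10^5 km, T = 33.0 hours = 33.0 × 3600 s = 1.188×10^5 s: μ = 4π²r³/T² = 3.31537×10^7 km³/s².
Semi-major axis of the transfer orbit: a_t = (1.080×10^5 + 2.280×10^5)/2 = 1.680×10^5 km.
At r₁ the circular-orbit speed is v₁ = √(μ/r₁) = 17.52080 km/s.
On the transfer ellipse at r₁, vis-viva gives v_p = √[μ(2/r₁ − 1/a_t)] = 20.41111 km/s.
First burn Δv₁ = |v_p − v₁| = 2.89031 km/s.
Circular speed at r₂: v₂ = √(μ/r₂) = 12.05864 km/s.
Transfer-orbit speed at r₂: v_a = √[μ(2/r₂ − 1/a_t)] = 9.668420 km/s.
Second burn Δv₂ = |v₂ − v_a| = 2.39022 km/s.
Δv = Δv₁ + Δv₂ = 2.89031 + 2.39022 = 5.281 km/s.

Δv = 5.28 km/s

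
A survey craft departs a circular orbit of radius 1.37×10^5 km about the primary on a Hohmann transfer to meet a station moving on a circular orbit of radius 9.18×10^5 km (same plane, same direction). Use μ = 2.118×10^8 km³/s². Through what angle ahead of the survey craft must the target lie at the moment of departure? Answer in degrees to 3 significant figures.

The Hohmann ellipse has a_t = (r₁ + r₂)/2 = 5.275×10^5 km.
The half-period of the transfer ellipse is t = π√(a_t³/μ) = 82703 s.
The target's mean motion on its circular orbit is ω₂ = √(μ/r₂³) = 1.6546×10^-5 rad/s.
Angle swept by the target during transfer: ω₂·t = 1.3684 rad = 78.40°.
Arrival is 180° from departure on the ellipse, so φ = 180° − 78.40° = 102°.

φ = 102°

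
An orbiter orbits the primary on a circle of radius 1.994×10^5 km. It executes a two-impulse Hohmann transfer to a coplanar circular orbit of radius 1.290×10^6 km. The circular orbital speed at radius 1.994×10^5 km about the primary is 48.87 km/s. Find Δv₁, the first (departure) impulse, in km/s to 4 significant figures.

Δv₁ = 15.45 km/s

From the circular-orbit relation v² = μ/r at r = 1.994×10^5 km: μ = v²r = (48.87)² × 1.994×10^5 = 4.76222×10^8 km³/s².
Transfer-ellipse semi-major axis a_t = (r₁ + r₂)/2 = (1.994×10^5 + 1.290×10^6)/2 = 7.447×10^5 km.
On the circular orbit at r = 1.994×10^5 km, v_c = √(μ/r) = 48.87 km/s.
Vis-viva on the transfer ellipse at r = 1.994×10^5 km gives v_t = √[μ(2/r − 1/a_t)] = 64.32 km/s.
Δv₁ = |v_t − v_c| = |64.32 − 48.87| = 15.45 km/s.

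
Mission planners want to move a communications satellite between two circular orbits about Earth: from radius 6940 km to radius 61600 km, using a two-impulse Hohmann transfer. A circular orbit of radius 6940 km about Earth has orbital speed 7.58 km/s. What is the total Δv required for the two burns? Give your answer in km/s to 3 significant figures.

From the circular-orbit relation v² = μ/r at r = 6940 km: μ = v²r = (7.58)² × 6940 = 3.98747×10^5 km³/s².
Semi-major axis of the transfer orbit: a_t = (6940 + 61600)/2 = 34270 km.
Circular speed at r₁: v₁ = √(μ/r₁) = √(3.98747×10^5/6940) = 7.5800 km/s.
Transfer-orbit speed at r₁ (vis-viva): v_p = √[μ(2/r₁ − 1/a_t)] = 10.163 km/s.
First burn Δv₁ = |v_p − v₁| = 2.583 km/s.
At r₂, v₂ = √(μ/r₂) = 2.544 km/s.
Transfer-orbit speed at r₂: v_a = √[μ(2/r₂ − 1/a_t)] = 1.145 km/s.
Second burn Δv₂ = |v₂ − v_a| = 1.399 km/s.
Total Δv = Δv₁ + Δv₂ = 3.982 km/s.

Δv = 3.98 km/s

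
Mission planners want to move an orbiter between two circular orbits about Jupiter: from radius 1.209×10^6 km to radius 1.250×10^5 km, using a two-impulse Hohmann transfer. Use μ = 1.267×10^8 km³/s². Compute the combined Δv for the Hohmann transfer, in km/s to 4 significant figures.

Δv = 16.83 km/s

Semi-major axis of the transfer orbit: a_t = (1.209×10^6 + 1.250×10^5)/2 = 6.670×10^5 km.
Circular speed at r₁: v₁ = √(μ/r₁) = √(1.267×10^8/1.209×10^6) = 10.2371 km/s.
Transfer-orbit speed at r₁ (vis-viva equation): v_a = √[μ(2/r₁ − 1/a_t)] = 4.43167 km/s.
First burn Δv₁ = |v_a − v₁| = 5.8054 km/s.
At r₂, v₂ = √(μ/r₂) = 31.837 km/s.
Transfer-orbit speed at r₂: v_p = √[μ(2/r₂ − 1/a_t)] = 42.863 km/s.
Second burn Δv₂ = |v₂ − v_p| = 11.026 km/s.
Δv = Δv₁ + Δv₂ = 5.8054 + 11.026 = 16.83 km/s.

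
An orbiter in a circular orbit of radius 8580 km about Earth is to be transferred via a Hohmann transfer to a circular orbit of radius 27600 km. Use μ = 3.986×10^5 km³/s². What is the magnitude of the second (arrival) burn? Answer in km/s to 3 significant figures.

Δv₂ = 1.18 km/s

The Hohmann ellipse has a_t = (r₁ + r₂)/2 = 18090 km.
On the circular orbit at r = 27600 km, v_c = √(μ/r) = 3.800 km/s.
Transfer-orbit speed at the same r (vis-viva, a = a_t): v_t = √[μ(2/r − 1/a_t)] = 2.617 km/s.
Δv₂ = |v_t − v_c| = |2.617 − 3.800| = 1.183 km/s.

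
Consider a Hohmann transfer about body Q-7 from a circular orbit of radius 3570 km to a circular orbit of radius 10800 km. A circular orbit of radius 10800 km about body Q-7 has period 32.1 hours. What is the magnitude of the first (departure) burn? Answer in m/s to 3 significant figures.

Δv₁ = 231 m/s

From Kepler's third law T² = 4π²r³/μ at r = 10800 km, T = 32.1 hours = 32.1 × 3600 s = 1.1556×10^5 s: μ = 4π²r³/T² = 3724.05 km³/s².
The Hohmann ellipse has a_t = (r₁ + r₂)/2 = 7185 km.
Circular speed at r = 3570 km: v_c = √(μ/r) = 1.021348 km/s.
Transfer-orbit speed at the same r (vis-viva, a = a_t): v_t = √[μ(2/r − 1/a_t)] = 1.252196 km/s.
Δv₁ = |v_t − v_c| = |1.252196 − 1.021348| = 0.2308 km/s.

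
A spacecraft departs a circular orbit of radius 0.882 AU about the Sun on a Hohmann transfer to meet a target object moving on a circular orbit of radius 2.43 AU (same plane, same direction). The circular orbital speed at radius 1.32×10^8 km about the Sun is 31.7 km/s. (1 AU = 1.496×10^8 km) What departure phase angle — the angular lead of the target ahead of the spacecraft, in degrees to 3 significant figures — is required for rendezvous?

From the circular-orbit relation v² = μ/r at r = 1.32×10^8 km: μ = v²r = (31.7)² × 1.32×10^8 = 1.32645×10^11 km³/s².
In km: r₁ = 0.882 × 1.496×10^8 = 1.319472×10^8 km; r₂ = 2.43 × 1.496×10^8 = 3.63528×10^8 km.
The Hohmann ellipse has a_t = (r₁ + r₂)/2 = 2.477376×10^8 km.
The half-period of the transfer ellipse is t = π√(a_t³/μ) = 3.3635×10^7 s.
The target's mean motion on its circular orbit is ω₂ = √(μ/r₂³) = 5.2546×10^-8 rad/s.
Angle swept by the target during transfer: ω₂·t = 1.7674 rad = 101.3°.
Arrival is 180° from departure on the ellipse, so φ = 180° − 101.3° = 78.7°.

φ = 78.7°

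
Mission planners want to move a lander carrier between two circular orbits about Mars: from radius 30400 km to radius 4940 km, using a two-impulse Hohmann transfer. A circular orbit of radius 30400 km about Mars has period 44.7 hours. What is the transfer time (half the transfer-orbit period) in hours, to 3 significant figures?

From Kepler's third law T² = 4π²r³/μ at r = 30400 km, T = 44.7 hours = 44.7 × 3600 s = 1.6092×10^5 s: μ = 4π²r³/T² = 42831.2 km³/s².
Semi-major axis of the transfer orbit: a_t = (30400 + 4940)/2 = 17670 km.
Transfer time t = π√(a_t³/μ) = π√((17670)³ / 42831.2) = 35655 s.
Converting: 35655 s ÷ 3600 s/hour = 9.90 hours.

t = 9.90 hours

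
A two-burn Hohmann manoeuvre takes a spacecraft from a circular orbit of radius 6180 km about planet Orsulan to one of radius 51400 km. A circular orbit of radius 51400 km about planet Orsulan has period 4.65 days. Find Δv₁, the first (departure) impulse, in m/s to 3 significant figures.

From Kepler's third law T² = 4π²r³/μ at r = 51400 km, T = 4.65 days = 4.65 × 86400 s = 4.0176×10^5 s: μ = 4π²r³/T² = 33213.6 km³/s².
Transfer-ellipse semi-major axis a_t = (r₁ + r₂)/2 = (6180 + 51400)/2 = 28790 km.
Circular speed at r = 6180 km: v_c = √(μ/r) = 2.3183 km/s.
Transfer-orbit speed at the same r (vis-viva, a = a_t): v_t = √[μ(2/r − 1/a_t)] = 3.0976 km/s.
Δv₁ = |v_t − v_c| = |3.0976 − 2.3183| = 0.7793 km/s.

Δv₁ = 779 m/s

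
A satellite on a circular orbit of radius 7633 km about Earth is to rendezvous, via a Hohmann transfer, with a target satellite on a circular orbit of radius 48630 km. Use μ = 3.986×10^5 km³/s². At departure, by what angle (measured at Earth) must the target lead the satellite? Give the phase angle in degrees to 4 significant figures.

φ = 100.8°

Semi-major axis of the transfer orbit: a_t = (7633 + 48630)/2 = 28131.5 km.
The half-period of the transfer ellipse is t = π√(a_t³/μ) = 23478.5 s.
The target's mean motion on its circular orbit is ω₂ = √(μ/r₂³) = 5.88725×10^-5 rad/s.
Angle swept by the target during transfer: ω₂·t = 1.38224 rad = 79.20°.
The satellite traverses 180° on the transfer ellipse, so the target must lead by 180° − 79.20° = 100.8°.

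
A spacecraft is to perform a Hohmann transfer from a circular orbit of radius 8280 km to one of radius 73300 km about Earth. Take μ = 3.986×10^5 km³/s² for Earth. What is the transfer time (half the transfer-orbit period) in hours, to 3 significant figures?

Semi-major axis of the transfer orbit: a_t = (8280 + 73300)/2 = 40790 km.
Transfer time t = π√(a_t³/μ) = π√((40790)³ / 3.986×10^5) = 40990 s.
Converting: 40990 s ÷ 3600 s/hour = 11.4 hours.

t = 11.4 hours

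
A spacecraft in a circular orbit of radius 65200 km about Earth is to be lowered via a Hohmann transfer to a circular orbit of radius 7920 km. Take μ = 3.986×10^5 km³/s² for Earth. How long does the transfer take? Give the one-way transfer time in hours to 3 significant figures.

t = 9.66 hours

Transfer-ellipse semi-major axis a_t = (r₁ + r₂)/2 = (65200 + 7920)/2 = 36560 km.
Half the transfer-orbit period gives t = π√(a_t³/μ) = 34780 s.
Converting: 34780 s ÷ 3600 s/hour = 9.66 hours.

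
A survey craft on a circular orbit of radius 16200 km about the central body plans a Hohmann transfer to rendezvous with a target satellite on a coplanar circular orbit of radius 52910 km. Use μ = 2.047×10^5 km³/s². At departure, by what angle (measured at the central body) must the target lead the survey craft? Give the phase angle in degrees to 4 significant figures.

The Hohmann ellipse has a_t = (r₁ + r₂)/2 = 34555 km.
The half-period of the transfer ellipse is t = π√(a_t³/μ) = 44600 s.
The target's mean motion on its circular orbit is ω₂ = √(μ/r₂³) = 3.718×10^-5 rad/s.
Angle swept by the target during transfer: ω₂·t = 1.658 rad = 95.00°.
Arrival is 180° from departure on the ellipse, so φ = 180° − 95.00° = 85.00°.

φ = 85.00°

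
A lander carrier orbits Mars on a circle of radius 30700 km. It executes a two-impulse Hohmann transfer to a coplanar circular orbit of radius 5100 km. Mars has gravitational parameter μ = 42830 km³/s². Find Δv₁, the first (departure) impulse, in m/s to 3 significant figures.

The Hohmann ellipse has a_t = (r₁ + r₂)/2 = 17900 km.
Circular speed at r = 30700 km: v_c = √(μ/r) = 1.18115 km/s.
Vis-viva on the transfer ellipse at r = 30700 km gives v_t = √[μ(2/r − 1/a_t)] = 0.630469 km/s.
Δv₁ = |v_t − v_c| = |0.630469 − 1.18115| = 0.5507 km/s.

Δv₁ = 551 m/s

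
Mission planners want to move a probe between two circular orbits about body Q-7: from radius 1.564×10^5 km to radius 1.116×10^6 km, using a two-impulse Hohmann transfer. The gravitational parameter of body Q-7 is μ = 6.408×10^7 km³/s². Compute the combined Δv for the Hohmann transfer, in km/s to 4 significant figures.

Semi-major axis of the transfer orbit: a_t = (1.564×10^5 + 1.116×10^6)/2 = 6.362×10^5 km.
Circular speed at r₁: v₁ = √(μ/r₁) = √(6.408×10^7/1.564×10^5) = 20.242 km/s.
Transfer-orbit speed at r₁ (vis-viva): v_p = √[μ(2/r₁ − 1/a_t)] = 26.809 km/s.
First burn Δv₁ = |v_p − v₁| = 6.567 km/s.
Circular speed at r₂: v₂ = √(μ/r₂) = 7.57756 km/s.
Transfer-orbit speed at r₂: v_a = √[μ(2/r₂ − 1/a_t)] = 3.75708 km/s.
Second burn Δv₂ = |v₂ − v_a| = 3.820 km/s.
Δv = Δv₁ + Δv₂ = 6.567 + 3.820 = 10.39 km/s.

Δv = 10.39 km/s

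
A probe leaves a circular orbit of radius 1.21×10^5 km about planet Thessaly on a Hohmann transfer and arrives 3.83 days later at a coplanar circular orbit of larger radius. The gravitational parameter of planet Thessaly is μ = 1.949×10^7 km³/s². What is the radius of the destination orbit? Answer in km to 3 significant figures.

Transfer time t = 3.83 days = 3.30912×10^5 s, and t = π√(a_t³/μ).
So a_t = (μ t²/π²)^(1/3) = (1.949×10^7 × (3.30912×10^5)² / π²)^(1/3) = 6.0022×10^5 km.
Since a_t = (r₁ + r₂)/2, r₂ = 2a_t − r₁ = 2×6.0022×10^5 − 1.210×10^5 = 1.07944×10^6 km.

r₂ = 1.08×10^6 km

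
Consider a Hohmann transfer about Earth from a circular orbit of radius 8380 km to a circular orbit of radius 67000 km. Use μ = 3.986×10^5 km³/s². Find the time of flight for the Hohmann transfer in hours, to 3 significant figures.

t = 10.1 hours

Semi-major axis of the transfer orbit: a_t = (8380 + 67000)/2 = 37690 km.
By Kepler's third law the transfer-orbit period is T = 2π√(a_t³/μ), so t = T/2 = 36410 s.
Converting: 36410 s ÷ 3600 s/hour = 10.1 hours.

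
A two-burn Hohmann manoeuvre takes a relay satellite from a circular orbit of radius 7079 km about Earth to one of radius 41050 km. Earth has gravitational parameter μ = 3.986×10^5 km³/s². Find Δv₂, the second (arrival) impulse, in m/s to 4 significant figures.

Δv₂ = 1426 m/s

The Hohmann ellipse has a_t = (r₁ + r₂)/2 = 24064.5 km.
On the circular orbit at r = 41050 km, v_c = √(μ/r) = 3.116 km/s.
Transfer-orbit speed at the same r (vis-viva, a = a_t): v_t = √[μ(2/r − 1/a_t)] = 1.690 km/s.
Δv₂ = |v_t − v_c| = |1.690 − 3.116| = 1.426 km/s.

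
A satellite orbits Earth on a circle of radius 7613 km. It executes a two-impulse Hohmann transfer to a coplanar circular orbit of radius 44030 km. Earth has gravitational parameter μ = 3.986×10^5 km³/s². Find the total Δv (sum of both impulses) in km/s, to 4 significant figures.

Transfer-ellipse semi-major axis a_t = (r₁ + r₂)/2 = (7613 + 44030)/2 = 25821.5 km.
Circular speed at r₁: v₁ = √(μ/r₁) = √(3.986×10^5/7613) = 7.236 km/s.
Transfer-orbit speed at r₁ (vis-viva equation): v_p = √[μ(2/r₁ − 1/a_t)] = 9.449 km/s.
First burn Δv₁ = |v_p − v₁| = 2.213 km/s.
At r₂, v₂ = √(μ/r₂) = 3.009 km/s.
Transfer-orbit speed at r₂: v_a = √[μ(2/r₂ − 1/a_t)] = 1.634 km/s.
Second burn Δv₂ = |v₂ − v_a| = 1.375 km/s.
Total Δv = Δv₁ + Δv₂ = 3.588 km/s.

Δv = 3.588 km/s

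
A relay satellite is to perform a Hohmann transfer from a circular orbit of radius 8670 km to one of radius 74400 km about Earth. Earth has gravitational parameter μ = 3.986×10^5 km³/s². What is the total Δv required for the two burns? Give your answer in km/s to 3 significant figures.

Δv = 3.55 km/s

Semi-major axis of the transfer orbit: a_t = (8670 + 74400)/2 = 41535 km.
Circular speed at r₁: v₁ = √(μ/r₁) = √(3.986×10^5/8670) = 6.7805 km/s.
On the transfer ellipse at r₁, vis-viva gives v_p = √[μ(2/r₁ − 1/a_t)] = 9.0748 km/s.
First burn Δv₁ = |v_p − v₁| = 2.294 km/s.
At r₂, v₂ = √(μ/r₂) = 2.315 km/s.
Transfer-orbit speed at r₂: v_a = √[μ(2/r₂ − 1/a_t)] = 1.058 km/s.
Second burn Δv₂ = |v₂ − v_a| = 1.257 km/s.
Δv = Δv₁ + Δv₂ = 2.294 + 1.257 = 3.551 km/s.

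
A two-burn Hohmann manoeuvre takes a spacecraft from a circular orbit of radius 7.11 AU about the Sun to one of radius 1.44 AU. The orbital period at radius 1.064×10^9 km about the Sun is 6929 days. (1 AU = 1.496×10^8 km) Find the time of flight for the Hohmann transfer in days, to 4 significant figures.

t = 1614 days

From Kepler's third law T² = 4π²r³/μ at r = 1.064×10^9 km, T = 6929 days = 6929 × 86400 s = 5.986656×10^8 s: μ = 4π²r³/T² = 1.32683×10^11 km³/s².
In km: r₁ = 7.11 × 1.496×10^8 = 1.063656×10^9 km; r₂ = 1.44 × 1.496×10^8 = 2.15424×10^8 km.
The Hohmann ellipse has a_t = (r₁ + r₂)/2 = 6.3954×10^8 km.
Transfer time t = π√(a_t³/μ) = π√((6.3954×10^8)³ / 1.32683×10^11) = 1.3949×10^8 s.
Converting: 1.3949×10^8 s ÷ 86400 s/day = 1614 days.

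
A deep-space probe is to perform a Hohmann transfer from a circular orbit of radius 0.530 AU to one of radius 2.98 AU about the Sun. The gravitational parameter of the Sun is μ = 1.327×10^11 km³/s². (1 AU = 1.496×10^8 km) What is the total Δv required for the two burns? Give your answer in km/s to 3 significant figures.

In km: r₁ = 0.530 × 1.496×10^8 = 7.9288×10^7 km; r₂ = 2.98 × 1.496×10^8 = 4.45808×10^8 km.
The Hohmann ellipse has a_t = (r₁ + r₂)/2 = 2.62548×10^8 km.
Circular speed at r₁: v₁ = √(μ/r₁) = √(1.327×10^11/7.9288×10^7) = 40.91 km/s.
Transfer-orbit speed at r₁ (vis-viva equation): v_p = √[μ(2/r₁ − 1/a_t)] = 53.31 km/s.
First burn Δv₁ = |v_p − v₁| = 12.40 km/s.
Circular speed at r₂: v₂ = √(μ/r₂) = 17.253 km/s.
Transfer-orbit speed at r₂: v_a = √[μ(2/r₂ − 1/a_t)] = 9.4811 km/s.
Second burn Δv₂ = |v₂ − v_a| = 7.772 km/s.
Total Δv = Δv₁ + Δv₂ = 20.17 km/s.

Δv = 20.2 km/s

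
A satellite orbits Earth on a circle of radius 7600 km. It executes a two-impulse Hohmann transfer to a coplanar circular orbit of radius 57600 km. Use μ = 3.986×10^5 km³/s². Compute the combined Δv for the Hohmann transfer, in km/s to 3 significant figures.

Δv = 3.74 km/s

Transfer-ellipse semi-major axis a_t = (r₁ + r₂)/2 = (7600 + 57600)/2 = 32600 km.
Circular speed at r₁: v₁ = √(μ/r₁) = √(3.986×10^5/7600) = 7.242056 km/s.
Transfer-orbit speed at r₁ (vis-viva): v_p = √[μ(2/r₁ − 1/a_t)] = 9.626409 km/s.
First burn Δv₁ = |v_p − v₁| = 2.3844 km/s.
At r₂, v₂ = √(μ/r₂) = 2.63062 km/s.
Transfer-orbit speed at r₂: v_a = √[μ(2/r₂ − 1/a_t)] = 1.27015 km/s.
Second burn Δv₂ = |v₂ − v_a| = 1.3605 km/s.
Δv = Δv₁ + Δv₂ = 2.3844 + 1.3605 = 3.745 km/s.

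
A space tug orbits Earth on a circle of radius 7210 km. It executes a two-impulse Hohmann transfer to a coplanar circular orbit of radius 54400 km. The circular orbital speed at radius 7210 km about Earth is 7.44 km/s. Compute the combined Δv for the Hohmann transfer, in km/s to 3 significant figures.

From the circular-orbit relation v² = μ/r at r = 7210 km: μ = v²r = (7.44)² × 7210 = 3.99099×10^5 km³/s².
The Hohmann ellipse has a_t = (r₁ + r₂)/2 = 30805 km.
Circular speed at r₁: v₁ = √(μ/r₁) = √(3.99099×10^5/7210) = 7.440 km/s.
On the transfer ellipse at r₁, v² = μ(2/r − 1/a) gives v_p = √[μ(2/r₁ − 1/a_t)] = 9.887 km/s.
First burn Δv₁ = |v_p − v₁| = 2.447 km/s.
Circular speed at r₂: v₂ = √(μ/r₂) = 2.7086 km/s.
Transfer-orbit speed at r₂: v_a = √[μ(2/r₂ − 1/a_t)] = 1.3104 km/s.
Second burn Δv₂ = |v₂ − v_a| = 1.398 km/s.
Δv = Δv₁ + Δv₂ = 2.447 + 1.398 = 3.845 km/s.

Δv = 3.85 km/s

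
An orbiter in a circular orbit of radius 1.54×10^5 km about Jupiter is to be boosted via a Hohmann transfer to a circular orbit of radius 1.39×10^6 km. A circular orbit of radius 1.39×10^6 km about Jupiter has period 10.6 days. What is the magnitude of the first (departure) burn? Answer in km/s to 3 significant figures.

Δv₁ = 9.79 km/s

From Kepler's third law T² = 4π²r³/μ at r = 1.39×10^6 km, T = 10.6 days = 10.6 × 86400 s = 9.1584×10^5 s: μ = 4π²r³/T² = 1.26405×10^8 km³/s².
Semi-major axis of the transfer orbit: a_t = (1.540×10^5 + 1.390×10^6)/2 = 7.720×10^5 km.
On the circular orbit at r = 1.540×10^5 km, v_c = √(μ/r) = 28.650 km/s.
Transfer-orbit speed at the same r (vis-viva, a = a_t): v_t = √[μ(2/r − 1/a_t)] = 38.443 km/s.
Δv₁ = |v_t − v_c| = |38.443 − 28.650| = 9.793 km/s.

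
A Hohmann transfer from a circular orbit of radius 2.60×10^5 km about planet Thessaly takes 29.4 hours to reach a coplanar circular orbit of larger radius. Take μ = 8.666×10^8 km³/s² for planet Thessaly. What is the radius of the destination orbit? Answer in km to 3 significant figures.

Transfer time t = 29.4 hours = 1.0584×10^5 s, and t = π√(a_t³/μ).
So a_t = (μ t²/π²)^(1/3) = (8.666×10^8 × (1.0584×10^5)² / π²)^(1/3) = 9.9450×10^5 km.
Since a_t = (r₁ + r₂)/2, r₂ = 2a_t − r₁ = 2×9.9450×10^5 − 2.600×10^5 = 1.729×10^6 km.

r₂ = 1.73×10^6 km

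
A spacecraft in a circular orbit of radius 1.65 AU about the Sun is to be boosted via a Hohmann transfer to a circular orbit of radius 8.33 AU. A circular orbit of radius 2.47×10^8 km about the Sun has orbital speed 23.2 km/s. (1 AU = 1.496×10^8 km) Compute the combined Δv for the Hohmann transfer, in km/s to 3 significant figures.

Δv = 11.2 km/s

From the circular-orbit relation v² = μ/r at r = 2.47×10^8 km: μ = v²r = (23.2)² × 2.47×10^8 = 1.32945×10^11 km³/s².
In km: r₁ = 1.65 × 1.496×10^8 = 2.4684×10^8 km; r₂ = 8.33 × 1.496×10^8 = 1.246168×10^9 km.
Semi-major axis of the transfer orbit: a_t = (2.4684×10^8 + 1.246168×10^9)/2 = 7.46504×10^8 km.
At r₁ the circular-orbit speed is v₁ = √(μ/r₁) = 23.208 km/s.
Transfer-orbit speed at r₁ (vis-viva equation): v_p = √[μ(2/r₁ − 1/a_t)] = 29.985 km/s.
First burn Δv₁ = |v_p − v₁| = 6.777 km/s.
Circular speed at r₂: v₂ = √(μ/r₂) = 10.3288 km/s.
Transfer-orbit speed at r₂: v_a = √[μ(2/r₂ − 1/a_t)] = 5.93936 km/s.
Second burn Δv₂ = |v₂ − v_a| = 4.389 km/s.
Total Δv = Δv₁ + Δv₂ = 11.17 km/s.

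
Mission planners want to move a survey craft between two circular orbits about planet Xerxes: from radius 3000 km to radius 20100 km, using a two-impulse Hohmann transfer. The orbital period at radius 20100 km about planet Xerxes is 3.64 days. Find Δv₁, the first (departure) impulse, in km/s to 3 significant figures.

Δv₁ = 0.332 km/s

From Kepler's third law T² = 4π²r³/μ at r = 20100 km, T = 3.64 days = 3.64 × 86400 s = 3.14496×10^5 s: μ = 4π²r³/T² = 3241.29 km³/s².
Transfer-ellipse semi-major axis a_t = (r₁ + r₂)/2 = (3000 + 20100)/2 = 11550 km.
Circular speed at r = 3000 km: v_c = √(μ/r) = 1.0394 km/s.
Transfer-orbit speed at the same r (vis-viva, a = a_t): v_t = √[μ(2/r − 1/a_t)] = 1.3712 km/s.
Δv₁ = |v_t − v_c| = |1.3712 − 1.0394| = 0.3318 km/s.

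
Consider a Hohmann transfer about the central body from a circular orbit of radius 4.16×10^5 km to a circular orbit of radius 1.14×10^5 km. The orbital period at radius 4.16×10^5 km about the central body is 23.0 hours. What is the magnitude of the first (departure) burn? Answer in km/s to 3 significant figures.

From Kepler's third law T² = 4π²r³/μ at r = 4.16×10^5 km, T = 23.0 hours = 23.0 × 3600 s = 82800 s: μ = 4π²r³/T² = 4.14552×10^8 km³/s².
The Hohmann ellipse has a_t = (r₁ + r₂)/2 = 2.650×10^5 km.
On the circular orbit at r = 4.160×10^5 km, v_c = √(μ/r) = 31.568 km/s.
Vis-viva on the transfer ellipse at r = 4.160×10^5 km gives v_t = √[μ(2/r − 1/a_t)] = 20.705 km/s.
Δv₁ = |v_t − v_c| = |20.705 − 31.568| = 10.86 km/s.

Δv₁ = 10.9 km/s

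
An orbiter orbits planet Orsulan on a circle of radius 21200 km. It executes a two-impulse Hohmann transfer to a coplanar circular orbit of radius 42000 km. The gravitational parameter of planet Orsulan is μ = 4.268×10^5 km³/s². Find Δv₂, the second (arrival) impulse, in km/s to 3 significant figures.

Δv₂ = 0.577 km/s

The Hohmann ellipse has a_t = (r₁ + r₂)/2 = 31600 km.
On the circular orbit at r = 42000 km, v_c = √(μ/r) = 3.18777 km/s.
Vis-viva on the transfer ellipse at r = 42000 km gives v_t = √[μ(2/r − 1/a_t)] = 2.61103 km/s.
Δv₂ = |v_t − v_c| = |2.61103 − 3.18777| = 0.5767 km/s.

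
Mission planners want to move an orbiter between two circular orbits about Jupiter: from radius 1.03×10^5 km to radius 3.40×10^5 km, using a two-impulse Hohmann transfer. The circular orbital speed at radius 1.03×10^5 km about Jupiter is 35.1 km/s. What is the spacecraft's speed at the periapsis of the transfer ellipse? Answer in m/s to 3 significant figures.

From the circular-orbit relation v² = μ/r at r = 1.03×10^5 km: μ = v²r = (35.1)² × 1.03×10^5 = 1.26897×10^8 km³/s².
Transfer-ellipse semi-major axis a_t = (r₁ + r₂)/2 = (1.030×10^5 + 3.400×10^5)/2 = 2.215×10^5 km.
The periapsis of the transfer ellipse is at r = 1.030×10^5 km.
Applying v² = μ(2/r − 1/a_t): v = 43.49 km/s.

v = 43500 m/s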